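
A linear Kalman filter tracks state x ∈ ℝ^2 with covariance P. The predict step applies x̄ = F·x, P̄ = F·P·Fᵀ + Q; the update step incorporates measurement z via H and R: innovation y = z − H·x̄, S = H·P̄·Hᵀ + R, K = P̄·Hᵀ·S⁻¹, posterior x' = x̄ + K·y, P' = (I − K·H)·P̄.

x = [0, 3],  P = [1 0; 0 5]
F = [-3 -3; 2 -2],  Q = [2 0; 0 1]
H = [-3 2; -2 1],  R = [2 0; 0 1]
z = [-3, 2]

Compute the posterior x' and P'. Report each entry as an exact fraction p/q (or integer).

x̄ = F·x = [-9, -6]
P̄ = F·P·Fᵀ + Q = [56 24; 24 25]
y = z − H·x̄ = [-18, -10]
S = H·P̄·Hᵀ + R = [318 218; 218 154]
K = P̄·Hᵀ·S⁻¹ = [88/181 -228/181; 813/724 -1259/724]
x' = x̄ + K·y = [-933/181, -1597/181]
P' = (I − K·H)·P̄ = [632/181 1036/181; 1036/181 7029/724]

x' = [-933/181, -1597/181]
P' = [632/181 1036/181; 1036/181 7029/724]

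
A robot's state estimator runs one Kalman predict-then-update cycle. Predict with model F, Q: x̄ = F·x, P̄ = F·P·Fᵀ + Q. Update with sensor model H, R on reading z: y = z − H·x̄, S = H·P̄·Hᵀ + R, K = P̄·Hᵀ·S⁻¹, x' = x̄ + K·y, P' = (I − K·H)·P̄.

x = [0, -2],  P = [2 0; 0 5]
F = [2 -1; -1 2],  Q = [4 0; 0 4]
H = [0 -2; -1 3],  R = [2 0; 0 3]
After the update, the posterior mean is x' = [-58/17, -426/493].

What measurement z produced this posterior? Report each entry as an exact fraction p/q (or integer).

z = [3, 2]

x̄ = F·x = [2, -4]
P̄ = F·P·Fᵀ + Q = [17 -14; -14 26]
S = H·P̄·Hᵀ + R = [106 -184; -184 338]
K = P̄·Hᵀ·S⁻¹ = [-12/17 -19/34; -162/493 46/493]
x' − x̄ = [-92/17, 1546/493] = K·y
y = (KᵀK)⁻¹·Kᵀ·(x' − x̄) = [-5, 16]
z = y + H·x̄ = [-5, 16] + [8, -14] = [3, 2]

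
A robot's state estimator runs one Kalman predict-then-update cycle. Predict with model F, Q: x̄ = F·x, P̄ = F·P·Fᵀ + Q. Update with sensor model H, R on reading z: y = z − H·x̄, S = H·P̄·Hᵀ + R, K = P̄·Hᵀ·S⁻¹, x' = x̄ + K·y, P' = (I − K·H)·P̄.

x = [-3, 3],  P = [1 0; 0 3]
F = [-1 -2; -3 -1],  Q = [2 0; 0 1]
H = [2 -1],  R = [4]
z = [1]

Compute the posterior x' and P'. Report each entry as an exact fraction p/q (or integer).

x̄ = F·x = [-3, 6]
P̄ = F·P·Fᵀ + Q = [15 9; 9 13]
y = z − H·x̄ = [13]
S = H·P̄·Hᵀ + R = [41]
K = P̄·Hᵀ·S⁻¹ = [21/41; 5/41]
x' = x̄ + K·y = [150/41, 311/41]
P' = (I − K·H)·P̄ = [174/41 264/41; 264/41 508/41]

x' = [150/41, 311/41]
P' = [174/41 264/41; 264/41 508/41]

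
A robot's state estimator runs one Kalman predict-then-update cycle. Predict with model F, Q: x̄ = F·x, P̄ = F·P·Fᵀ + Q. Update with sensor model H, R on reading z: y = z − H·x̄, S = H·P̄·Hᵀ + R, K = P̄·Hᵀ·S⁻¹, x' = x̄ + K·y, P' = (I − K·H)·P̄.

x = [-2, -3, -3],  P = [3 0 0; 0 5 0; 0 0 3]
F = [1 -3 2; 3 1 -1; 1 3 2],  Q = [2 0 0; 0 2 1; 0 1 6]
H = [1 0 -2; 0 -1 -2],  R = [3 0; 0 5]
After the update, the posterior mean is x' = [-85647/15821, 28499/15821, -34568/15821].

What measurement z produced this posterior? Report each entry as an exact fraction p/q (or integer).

x̄ = F·x = [1, -6, -17]
P̄ = F·P·Fᵀ + Q = [62 -12 -30; -12 37 19; -30 19 66]
S = H·P̄·Hᵀ + R = [449 374; 374 382]
K = P̄·Hᵀ·S⁻¹ = [9838/15821 -6650/15821; 4475/15821 -14975/31642; -2705/15821 -7211/31642]
x' − x̄ = [-101468/15821, 123425/15821, 234389/15821] = K·y
y = (KᵀK)⁻¹·Kᵀ·(x' − x̄) = [-36, -38]
z = y + H·x̄ = [-36, -38] + [35, 40] = [-1, 2]

z = [-1, 2]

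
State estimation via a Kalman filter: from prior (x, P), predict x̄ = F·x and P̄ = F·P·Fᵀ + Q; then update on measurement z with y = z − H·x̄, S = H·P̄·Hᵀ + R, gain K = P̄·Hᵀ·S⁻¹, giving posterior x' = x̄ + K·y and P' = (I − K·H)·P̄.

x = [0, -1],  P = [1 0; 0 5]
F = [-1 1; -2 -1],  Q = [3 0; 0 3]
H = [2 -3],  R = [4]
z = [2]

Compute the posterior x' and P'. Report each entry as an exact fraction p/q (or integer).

x̄ = F·x = [-1, 1]
P̄ = F·P·Fᵀ + Q = [9 -3; -3 12]
y = z − H·x̄ = [7]
S = H·P̄·Hᵀ + R = [184]
K = P̄·Hᵀ·S⁻¹ = [27/184; -21/92]
x' = x̄ + K·y = [5/184, -55/92]
P' = (I − K·H)·P̄ = [927/184 291/92; 291/92 111/46]

x' = [5/184, -55/92]
P' = [927/184 291/92; 291/92 111/46]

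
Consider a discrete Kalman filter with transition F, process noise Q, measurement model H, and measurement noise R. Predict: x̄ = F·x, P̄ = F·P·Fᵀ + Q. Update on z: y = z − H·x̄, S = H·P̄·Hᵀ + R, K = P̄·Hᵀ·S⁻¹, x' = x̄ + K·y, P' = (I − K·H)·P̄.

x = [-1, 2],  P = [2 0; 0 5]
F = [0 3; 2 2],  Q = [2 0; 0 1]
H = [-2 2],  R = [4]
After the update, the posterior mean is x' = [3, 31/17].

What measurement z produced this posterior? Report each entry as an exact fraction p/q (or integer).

x̄ = F·x = [6, 2]
P̄ = F·P·Fᵀ + Q = [47 30; 30 29]
S = H·P̄·Hᵀ + R = [68]
K = P̄·Hᵀ·S⁻¹ = [-1/2; -1/34]
x' − x̄ = [-3, -3/17] = K·y
y = (KᵀK)⁻¹·Kᵀ·(x' − x̄) = [6]
z = y + H·x̄ = [6] + [-8] = [-2]

z = [-2]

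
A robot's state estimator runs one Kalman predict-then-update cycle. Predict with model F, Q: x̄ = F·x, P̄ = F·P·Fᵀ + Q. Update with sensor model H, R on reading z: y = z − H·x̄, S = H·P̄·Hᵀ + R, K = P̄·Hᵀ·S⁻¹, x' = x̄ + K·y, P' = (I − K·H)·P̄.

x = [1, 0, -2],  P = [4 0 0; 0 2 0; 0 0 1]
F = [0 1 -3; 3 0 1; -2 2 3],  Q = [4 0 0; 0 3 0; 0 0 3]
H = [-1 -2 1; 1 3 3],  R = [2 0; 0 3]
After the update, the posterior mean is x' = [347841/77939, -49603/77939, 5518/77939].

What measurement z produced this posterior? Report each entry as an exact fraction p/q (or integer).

z = [-3, 3]

x̄ = F·x = [6, 1, -8]
P̄ = F·P·Fᵀ + Q = [15 -3 -5; -3 40 -21; -5 -21 36]
S = H·P̄·Hᵀ + R = [295 -59; -59 276]
K = P̄·Hᵀ·S⁻¹ = [-4395/77939 -59/1321; -23862/77939 172/1321; 25268/77939 283/1321]
x' − x̄ = [-119793/77939, -127542/77939, 629030/77939] = K·y
y = (KᵀK)⁻¹·Kᵀ·(x' − x̄) = [13, 18]
z = y + H·x̄ = [13, 18] + [-16, -15] = [-3, 3]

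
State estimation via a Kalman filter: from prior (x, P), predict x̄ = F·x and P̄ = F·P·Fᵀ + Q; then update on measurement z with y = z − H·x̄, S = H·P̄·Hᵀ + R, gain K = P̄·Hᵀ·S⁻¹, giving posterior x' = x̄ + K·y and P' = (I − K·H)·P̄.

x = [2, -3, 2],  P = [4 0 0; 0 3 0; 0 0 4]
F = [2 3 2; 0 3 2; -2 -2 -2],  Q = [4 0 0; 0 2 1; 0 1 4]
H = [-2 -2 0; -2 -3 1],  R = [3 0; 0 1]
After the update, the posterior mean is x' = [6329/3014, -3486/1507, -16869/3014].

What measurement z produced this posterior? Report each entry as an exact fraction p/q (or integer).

z = [1, -3]

x̄ = F·x = [-1, -5, -2]
P̄ = F·P·Fᵀ + Q = [63 43 -50; 43 45 -33; -50 -33 48]
S = H·P̄·Hᵀ + R = [779 1118; 1118 1620]
K = P̄·Hᵀ·S⁻¹ = [-1225/6028 -579/12056; -287/3014 -549/6028; -3613/6028 6825/12056]
x' − x̄ = [9343/3014, 4049/1507, -10841/3014] = K·y
y = (KᵀK)⁻¹·Kᵀ·(x' − x̄) = [-11, -18]
z = y + H·x̄ = [-11, -18] + [12, 15] = [1, -3]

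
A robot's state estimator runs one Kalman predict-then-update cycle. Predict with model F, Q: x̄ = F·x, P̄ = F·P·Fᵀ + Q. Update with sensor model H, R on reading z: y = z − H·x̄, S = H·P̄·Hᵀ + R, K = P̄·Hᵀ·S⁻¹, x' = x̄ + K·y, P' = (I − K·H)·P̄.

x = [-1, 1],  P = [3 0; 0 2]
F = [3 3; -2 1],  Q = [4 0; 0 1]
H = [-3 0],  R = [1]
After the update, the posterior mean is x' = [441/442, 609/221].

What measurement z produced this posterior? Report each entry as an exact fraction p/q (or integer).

x̄ = F·x = [0, 3]
P̄ = F·P·Fᵀ + Q = [49 -12; -12 15]
S = H·P̄·Hᵀ + R = [442]
K = P̄·Hᵀ·S⁻¹ = [-147/442; 18/221]
x' − x̄ = [441/442, -54/221] = K·y
y = (KᵀK)⁻¹·Kᵀ·(x' − x̄) = [-3]
z = y + H·x̄ = [-3] + [0] = [-3]

z = [-3]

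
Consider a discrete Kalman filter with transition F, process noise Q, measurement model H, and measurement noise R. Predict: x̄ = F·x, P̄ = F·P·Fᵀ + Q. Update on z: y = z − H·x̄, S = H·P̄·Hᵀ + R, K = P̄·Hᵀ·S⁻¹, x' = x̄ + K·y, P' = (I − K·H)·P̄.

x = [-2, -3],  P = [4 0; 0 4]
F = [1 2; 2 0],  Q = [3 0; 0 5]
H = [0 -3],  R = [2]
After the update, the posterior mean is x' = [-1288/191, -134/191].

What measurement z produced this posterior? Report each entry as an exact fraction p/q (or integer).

z = [2]

x̄ = F·x = [-8, -4]
P̄ = F·P·Fᵀ + Q = [23 8; 8 21]
S = H·P̄·Hᵀ + R = [191]
K = P̄·Hᵀ·S⁻¹ = [-24/191; -63/191]
x' − x̄ = [240/191, 630/191] = K·y
y = (KᵀK)⁻¹·Kᵀ·(x' − x̄) = [-10]
z = y + H·x̄ = [-10] + [12] = [2]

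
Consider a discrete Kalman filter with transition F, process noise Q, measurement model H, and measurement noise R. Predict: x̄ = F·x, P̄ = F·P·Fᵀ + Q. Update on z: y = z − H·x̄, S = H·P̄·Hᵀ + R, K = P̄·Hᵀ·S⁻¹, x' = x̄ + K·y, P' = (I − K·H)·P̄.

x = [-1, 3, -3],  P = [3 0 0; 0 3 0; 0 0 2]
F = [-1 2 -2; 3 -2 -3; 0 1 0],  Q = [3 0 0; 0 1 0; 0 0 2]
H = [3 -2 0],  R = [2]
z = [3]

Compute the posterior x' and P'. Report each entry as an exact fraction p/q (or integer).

x' = [7, 143/16, 9/8]
P' = [10 89/6 1; 89/6 12959/576 139/96; 1 139/96 55/16]

x̄ = F·x = [13, 0, 3]
P̄ = F·P·Fᵀ + Q = [26 -9 6; -9 58 -6; 6 -6 5]
y = z − H·x̄ = [-36]
S = H·P̄·Hᵀ + R = [576]
K = P̄·Hᵀ·S⁻¹ = [1/6; -143/576; 5/96]
x' = x̄ + K·y = [7, 143/16, 9/8]
P' = (I − K·H)·P̄ = [10 89/6 1; 89/6 12959/576 139/96; 1 139/96 55/16]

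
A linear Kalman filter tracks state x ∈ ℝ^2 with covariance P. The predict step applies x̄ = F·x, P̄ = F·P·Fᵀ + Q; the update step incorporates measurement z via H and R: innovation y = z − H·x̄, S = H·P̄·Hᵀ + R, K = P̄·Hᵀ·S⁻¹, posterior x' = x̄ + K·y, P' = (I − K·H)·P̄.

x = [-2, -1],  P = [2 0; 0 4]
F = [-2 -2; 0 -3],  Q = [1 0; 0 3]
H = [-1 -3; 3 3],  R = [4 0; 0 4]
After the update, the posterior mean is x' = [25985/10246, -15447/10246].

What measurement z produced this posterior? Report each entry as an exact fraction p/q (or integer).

z = [2, 3]

x̄ = F·x = [6, 3]
P̄ = F·P·Fᵀ + Q = [25 24; 24 39]
S = H·P̄·Hᵀ + R = [524 -714; -714 1012]
K = P̄·Hᵀ·S⁻¹ = [3397/10246 3885/10246; -3873/10246 -819/10246]
x' − x̄ = [-35491/10246, -46185/10246] = K·y
y = (KᵀK)⁻¹·Kᵀ·(x' − x̄) = [17, -24]
z = y + H·x̄ = [17, -24] + [-15, 27] = [2, 3]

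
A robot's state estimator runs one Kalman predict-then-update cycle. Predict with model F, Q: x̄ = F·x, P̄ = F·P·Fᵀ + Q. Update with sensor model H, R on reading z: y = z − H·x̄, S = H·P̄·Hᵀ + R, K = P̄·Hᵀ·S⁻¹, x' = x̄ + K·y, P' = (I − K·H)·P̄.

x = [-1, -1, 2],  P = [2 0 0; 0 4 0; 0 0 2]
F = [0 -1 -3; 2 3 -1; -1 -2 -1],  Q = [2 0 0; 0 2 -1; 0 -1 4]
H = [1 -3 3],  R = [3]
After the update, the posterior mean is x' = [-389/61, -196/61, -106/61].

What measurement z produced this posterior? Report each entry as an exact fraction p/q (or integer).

z = [-2]

x̄ = F·x = [-5, -7, 1]
P̄ = F·P·Fᵀ + Q = [24 -6 14; -6 48 -27; 14 -27 24]
S = H·P̄·Hᵀ + R = [1281]
K = P̄·Hᵀ·S⁻¹ = [4/61; -11/61; 167/1281]
x' − x̄ = [-84/61, 231/61, -167/61] = K·y
y = (KᵀK)⁻¹·Kᵀ·(x' − x̄) = [-21]
z = y + H·x̄ = [-21] + [19] = [-2]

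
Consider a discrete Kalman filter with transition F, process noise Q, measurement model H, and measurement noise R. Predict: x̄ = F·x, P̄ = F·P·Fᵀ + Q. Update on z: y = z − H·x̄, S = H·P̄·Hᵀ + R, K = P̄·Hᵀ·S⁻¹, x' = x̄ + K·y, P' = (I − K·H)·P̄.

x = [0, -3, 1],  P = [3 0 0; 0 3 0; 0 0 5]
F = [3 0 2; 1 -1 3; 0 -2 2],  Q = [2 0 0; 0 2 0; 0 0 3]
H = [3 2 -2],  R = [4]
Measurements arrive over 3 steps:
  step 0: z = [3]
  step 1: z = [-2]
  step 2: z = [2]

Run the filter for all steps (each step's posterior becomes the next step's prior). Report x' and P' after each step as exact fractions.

step 0: x' = [1659/737, 4573/737, 5958/737], P' = [1888/737 808/737 3270/737; 808/737 16260/737 17170/737; 3270/737 17170/737 21951/737]
step 1: x' = [-209004/1444909, -2367731/1444909, -1312861/1444909], P' = [5749420/1444909 1913202/1444909 9895442/1444909; 1913202/1444909 6275039/1444909 8534364/1444909; 9895442/1444909 8534364/1444909 23247649/1444909]
step 2: x' = [2654989798/2184097009, 4278211964/2184097009, 6097026864/2184097009], P' = [5589796320/2184097009 1552641352/2184097009 8866166134/2184097009; 1552641352/2184097009 9057237932/2184097009 10400357630/2184097009; 8866166134/2184097009 10400357630/2184097009 23288217145/2184097009]

step 0: x̄ = F·x = [2, 6, 8]
step 0: P̄ = F·P·Fᵀ + Q = [49 39 20; 39 53 36; 20 36 35]
step 0: y = z − H·x̄ = [1]
step 0: S = H·P̄·Hᵀ + R = [737]
step 0: K = P̄·Hᵀ·S⁻¹ = [185/737; 151/737; 62/737]
step 0: x' = x̄ + K·y = [1659/737, 4573/737, 5958/737]
step 0: P' = (I − K·H)·P̄ = [1888/737 808/737 3270/737; 808/737 16260/737 17170/737; 3270/737 17170/737 21951/737]
step 1: x̄ = F·x = [16893/737, 1360/67, 2770/737]
step 1: P̄ = F·P·Fᵀ + Q = [145510/737 12416/67 33896/737; 12416/67 12015/67 2890/67; 33896/737 2890/67 17695/737]
step 1: y = z − H·x̄ = [-76533/737]
step 1: S = H·P̄·Hᵀ + R = [2889818/737]
step 1: K = P̄·Hᵀ·S⁻¹ = [320945/1444909; 305239/1444909; 64939/1444909]
step 1: x' = x̄ + K·y = [-209004/1444909, -2367731/1444909, -1312861/1444909]
step 1: P' = (I − K·H)·P̄ = [5749420/1444909 1913202/1444909 9895442/1444909; 1913202/1444909 6275039/1444909 8534364/1444909; 9895442/1444909 8534364/1444909 23247649/1444909]
step 2: x̄ = F·x = [-3252734/1444909, -1779856/1444909, 2109740/1444909]
step 2: P̄ = F·P·Fᵀ + Q = [266370498/1444909 242775682/1444909 106746580/1444909; 242775682/1444909 228483182/1444909 99725540/1444909; 106746580/1444909 99725540/1444909 54150567/1444909]
step 2: y = z − H·x̄ = [20427212/1444909]
step 2: S = H·P̄·Hᵀ + R = [4368194018/1444909]
step 2: K = P̄·Hᵀ·S⁻¹ = [535584849/2184097009; 492921165/2184097009; 205694843/2184097009]
step 2: x' = x̄ + K·y = [2654989798/2184097009, 4278211964/2184097009, 6097026864/2184097009]
step 2: P' = (I − K·H)·P̄ = [5589796320/2184097009 1552641352/2184097009 8866166134/2184097009; 1552641352/2184097009 9057237932/2184097009 10400357630/2184097009; 8866166134/2184097009 10400357630/2184097009 23288217145/2184097009]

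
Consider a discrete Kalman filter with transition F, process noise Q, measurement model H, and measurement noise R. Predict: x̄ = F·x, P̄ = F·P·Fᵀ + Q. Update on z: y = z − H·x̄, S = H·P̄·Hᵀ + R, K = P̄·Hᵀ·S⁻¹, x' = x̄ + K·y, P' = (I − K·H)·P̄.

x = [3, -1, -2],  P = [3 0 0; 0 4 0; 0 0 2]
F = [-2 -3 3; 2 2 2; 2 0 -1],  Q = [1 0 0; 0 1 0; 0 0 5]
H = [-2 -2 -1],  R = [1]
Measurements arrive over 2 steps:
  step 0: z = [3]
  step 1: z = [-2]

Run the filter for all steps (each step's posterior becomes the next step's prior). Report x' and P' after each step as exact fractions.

step 0: x̄ = F·x = [-9, 0, 8]
step 0: P̄ = F·P·Fᵀ + Q = [67 -24 -18; -24 37 8; -18 8 19]
step 0: y = z − H·x̄ = [-7]
step 0: S = H·P̄·Hᵀ + R = [204]
step 0: K = P̄·Hᵀ·S⁻¹ = [-1/3; -1/6; 1/204]
step 0: x' = x̄ + K·y = [-20/3, 7/6, 1625/204]
step 0: P' = (I − K·H)·P̄ = [133/3 -106/3 -53/3; -106/3 94/3 49/6; -53/3 49/6 3875/204]
step 1: x̄ = F·x = [6881/204, 503/102, -4345/204]
step 1: P̄ = F·P·Fᵀ + Q = [55547/204 6797/102 -28387/204; 6797/102 1070/51 -5473/102; -28387/204 -5473/102 55487/204]
step 1: y = z − H·x̄ = [11021/204]
step 1: S = H·P̄·Hᵀ + R = [246419/204]
step 1: K = P̄·Hᵀ·S⁻¹ = [-3545/7949; -24802/246419; 23179/246419]
step 1: x' = x̄ + K·y = [76606/7949, -124732/246419, -3996249/246419]
step 1: P' = (I − K·H)·P̄ = [254732/7949 98704/7949 -703327/7949; 98704/7949 2154579/246419 -10404004/246419; -703327/7949 -10404004/246419 64391103/246419]

step 0: x' = [-20/3, 7/6, 1625/204], P' = [133/3 -106/3 -53/3; -106/3 94/3 49/6; -53/3 49/6 3875/204]
step 1: x' = [76606/7949, -124732/246419, -3996249/246419], P' = [254732/7949 98704/7949 -703327/7949; 98704/7949 2154579/246419 -10404004/246419; -703327/7949 -10404004/246419 64391103/246419]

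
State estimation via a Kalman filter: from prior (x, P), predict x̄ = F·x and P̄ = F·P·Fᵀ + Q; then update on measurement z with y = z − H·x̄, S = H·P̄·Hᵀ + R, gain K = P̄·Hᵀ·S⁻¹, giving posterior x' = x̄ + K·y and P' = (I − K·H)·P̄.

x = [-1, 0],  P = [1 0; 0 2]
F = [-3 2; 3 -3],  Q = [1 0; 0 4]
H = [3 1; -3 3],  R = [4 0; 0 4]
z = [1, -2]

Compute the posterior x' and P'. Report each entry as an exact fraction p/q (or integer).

x' = [1194/2551, -1067/5102]
P' = [621/2551 309/2551; 309/2551 1115/2551]

x̄ = F·x = [3, -3]
P̄ = F·P·Fᵀ + Q = [18 -21; -21 31]
y = z − H·x̄ = [-5, 16]
S = H·P̄·Hᵀ + R = [71 -195; -195 823]
K = P̄·Hᵀ·S⁻¹ = [543/2551 -234/2551; 1021/5102 1209/5102]
x' = x̄ + K·y = [1194/2551, -1067/5102]
P' = (I − K·H)·P̄ = [621/2551 309/2551; 309/2551 1115/2551]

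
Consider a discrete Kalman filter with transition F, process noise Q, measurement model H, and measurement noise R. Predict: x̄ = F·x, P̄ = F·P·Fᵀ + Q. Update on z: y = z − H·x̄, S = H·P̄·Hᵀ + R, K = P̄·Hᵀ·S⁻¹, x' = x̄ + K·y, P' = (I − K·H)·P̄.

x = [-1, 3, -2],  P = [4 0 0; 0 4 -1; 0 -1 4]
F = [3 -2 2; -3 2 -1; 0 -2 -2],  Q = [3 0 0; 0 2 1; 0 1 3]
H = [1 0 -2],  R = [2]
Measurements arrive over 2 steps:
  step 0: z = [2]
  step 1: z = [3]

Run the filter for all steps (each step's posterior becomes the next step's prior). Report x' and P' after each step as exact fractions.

step 0: x' = [-1588/189, 209/27, -36/7], P' = [8690/189 -1150/27 158/7; -1150/27 1226/27 -21; 158/7 -21 81/7]
step 1: x' = [964639/156203, -976040/156203, 256252/156203], P' = [27112150/156203 -25583702/156203 13351246/156203; -25583702/156203 24896749/156203 -12605193/156203; 13351246/156203 -12605193/156203 6651121/156203]

step 0: x̄ = F·x = [-13, 11, -2]
step 0: P̄ = F·P·Fᵀ + Q = [79 -66 0; -66 62 -5; 0 -5 27]
step 0: y = z − H·x̄ = [11]
step 0: S = H·P̄·Hᵀ + R = [189]
step 0: K = P̄·Hᵀ·S⁻¹ = [79/189; -8/27; -2/7]
step 0: x' = x̄ + K·y = [-1588/189, 209/27, -36/7]
step 0: P' = (I − K·H)·P̄ = [8690/189 -1150/27 158/7; -1150/27 1226/27 -21; 158/7 -21 81/7]
step 1: x̄ = F·x = [-9634/189, 8662/189, -982/189]
step 1: P̄ = F·P·Fᵀ + Q = [301397/189 -275720/189 48284/189; -275720/189 253175/189 -44531/189; 48284/189 -44531/189 11891/189]
step 1: y = z − H·x̄ = [8237/189]
step 1: S = H·P̄·Hᵀ + R = [156203/189]
step 1: K = P̄·Hᵀ·S⁻¹ = [204829/156203; -186658/156203; 24502/156203]
step 1: x' = x̄ + K·y = [964639/156203, -976040/156203, 256252/156203]
step 1: P' = (I − K·H)·P̄ = [27112150/156203 -25583702/156203 13351246/156203; -25583702/156203 24896749/156203 -12605193/156203; 13351246/156203 -12605193/156203 6651121/156203]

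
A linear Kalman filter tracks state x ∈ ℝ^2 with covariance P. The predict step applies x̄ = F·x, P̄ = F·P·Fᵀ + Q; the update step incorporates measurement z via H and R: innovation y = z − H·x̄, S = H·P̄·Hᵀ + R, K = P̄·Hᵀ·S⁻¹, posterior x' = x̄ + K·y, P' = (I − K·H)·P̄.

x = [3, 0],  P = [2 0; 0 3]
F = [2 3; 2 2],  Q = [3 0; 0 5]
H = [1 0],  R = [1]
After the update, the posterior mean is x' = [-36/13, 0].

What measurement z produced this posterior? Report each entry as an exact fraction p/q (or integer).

z = [-3]

x̄ = F·x = [6, 6]
P̄ = F·P·Fᵀ + Q = [38 26; 26 25]
S = H·P̄·Hᵀ + R = [39]
K = P̄·Hᵀ·S⁻¹ = [38/39; 2/3]
x' − x̄ = [-114/13, -6] = K·y
y = (KᵀK)⁻¹·Kᵀ·(x' − x̄) = [-9]
z = y + H·x̄ = [-9] + [6] = [-3]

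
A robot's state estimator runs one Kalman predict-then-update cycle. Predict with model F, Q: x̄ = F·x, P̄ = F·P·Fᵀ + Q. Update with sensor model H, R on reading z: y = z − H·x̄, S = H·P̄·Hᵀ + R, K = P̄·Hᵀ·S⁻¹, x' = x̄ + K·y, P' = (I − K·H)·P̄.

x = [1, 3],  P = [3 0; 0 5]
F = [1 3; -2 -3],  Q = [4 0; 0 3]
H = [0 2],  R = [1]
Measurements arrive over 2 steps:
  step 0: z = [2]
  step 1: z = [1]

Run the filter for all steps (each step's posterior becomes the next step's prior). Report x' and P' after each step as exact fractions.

step 0: x' = [-38/241, 229/241], P' = [2128/241 -51/241; -51/241 60/241]
step 1: x' = [46695/36893, 17715/36893], P' = [196962/36893 -4337/36893; -4337/36893 9163/36893]

step 0: x̄ = F·x = [10, -11]
step 0: P̄ = F·P·Fᵀ + Q = [52 -51; -51 60]
step 0: y = z − H·x̄ = [24]
step 0: S = H·P̄·Hᵀ + R = [241]
step 0: K = P̄·Hᵀ·S⁻¹ = [-102/241; 120/241]
step 0: x' = x̄ + K·y = [-38/241, 229/241]
step 0: P' = (I − K·H)·P̄ = [2128/241 -51/241; -51/241 60/241]
step 1: x̄ = F·x = [649/241, -611/241]
step 1: P̄ = F·P·Fᵀ + Q = [3326/241 -4337/241; -4337/241 9163/241]
step 1: y = z − H·x̄ = [1463/241]
step 1: S = H·P̄·Hᵀ + R = [36893/241]
step 1: K = P̄·Hᵀ·S⁻¹ = [-8674/36893; 18326/36893]
step 1: x' = x̄ + K·y = [46695/36893, 17715/36893]
step 1: P' = (I − K·H)·P̄ = [196962/36893 -4337/36893; -4337/36893 9163/36893]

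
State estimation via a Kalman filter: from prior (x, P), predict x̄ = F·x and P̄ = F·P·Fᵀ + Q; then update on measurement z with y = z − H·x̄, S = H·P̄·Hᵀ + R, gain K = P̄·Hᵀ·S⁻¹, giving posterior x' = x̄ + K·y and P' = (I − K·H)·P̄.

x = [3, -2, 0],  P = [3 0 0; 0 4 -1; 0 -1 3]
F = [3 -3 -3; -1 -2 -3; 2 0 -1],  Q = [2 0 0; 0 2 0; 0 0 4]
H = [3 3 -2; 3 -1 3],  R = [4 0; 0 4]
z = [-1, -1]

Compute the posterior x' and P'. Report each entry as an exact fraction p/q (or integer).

x̄ = F·x = [15, 1, 6]
P̄ = F·P·Fᵀ + Q = [74 27 24; 27 36 1; 24 1 19]
y = z − H·x̄ = [-37, -63]
S = H·P̄·Hᵀ + R = [1256 689; 689 1141]
K = P̄·Hᵀ·S⁻¹ = [106992/958375 159657/958375; 36059/191675 -13711/191675; -1839/38335 5411/38335]
x' = x̄ + K·y = [4218/11275, -3279/2255, -504/451]
P' = (I − K·H)·P̄ = [1008371/958375 -358983/191675 -55752/38335; -358983/191675 163079/38335 24500/7667; -55752/38335 24500/7667 20760/7667]

x' = [4218/11275, -3279/2255, -504/451]
P' = [1008371/958375 -358983/191675 -55752/38335; -358983/191675 163079/38335 24500/7667; -55752/38335 24500/7667 20760/7667]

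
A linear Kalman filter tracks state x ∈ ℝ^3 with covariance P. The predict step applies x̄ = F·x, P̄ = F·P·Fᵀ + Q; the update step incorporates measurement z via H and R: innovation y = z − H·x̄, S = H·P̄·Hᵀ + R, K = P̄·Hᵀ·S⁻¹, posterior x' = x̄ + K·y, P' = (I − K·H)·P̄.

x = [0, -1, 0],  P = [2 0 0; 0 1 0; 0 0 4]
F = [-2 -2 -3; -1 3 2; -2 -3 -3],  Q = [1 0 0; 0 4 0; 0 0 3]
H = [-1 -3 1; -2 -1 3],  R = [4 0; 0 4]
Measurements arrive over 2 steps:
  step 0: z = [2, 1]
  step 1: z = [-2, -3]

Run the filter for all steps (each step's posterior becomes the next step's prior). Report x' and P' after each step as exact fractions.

step 0: x̄ = F·x = [2, -3, 3]
step 0: P̄ = F·P·Fᵀ + Q = [49 -26 50; -26 31 -29; 50 -29 56]
step 0: y = z − H·x̄ = [-8, -7]
step 0: S = H·P̄·Hᵀ + R = [306 217; 217 205]
step 0: K = P̄·Hᵀ·S⁻¹ = [-731/15641 6725/15641; -5358/15641 636/15641; -1984/15641 9501/15641]
step 0: x' = x̄ + K·y = [-9945/15641, -8511/15641, -3712/15641]
step 0: P' = (I − K·H)·P̄ = [299608/15641 -32992/15641 197708/15641; -32992/15641 12479/15641 -16987/15641; 197708/15641 -16987/15641 138811/15641]
step 1: x̄ = F·x = [48048/15641, -23012/15641, 56559/15641]
step 1: P̄ = F·P·Fᵀ + Q = [4418004/15641 -153433/15641 4310376/15641; -153433/15641 233003/15641 -189888/15641; 4310376/15641 -189888/15641 4277791/15641]
step 1: y = z − H·x̄ = [-108829/15641, -143516/15641]
step 1: S = H·P̄·Hᵀ + R = [2453364/15641 1641359/15641; 1641359/15641 5268786/15641]
step 1: K = P̄·Hᵀ·S⁻¹ = [-327041281/654190303 629396283/654190303; -195717345/654190303 -589468/654190303; -281078157/654190303 634193315/654190303]
step 1: x' = x̄ + K·y = [-1489951135/654190303, 404711577/654190303, -1497799610/654190303]
step 1: P' = (I − K·H)·P̄ = [21196207704/654190303 -1844265900/654190303 14355244880/654190303; -1844265900/654190303 523814521/654190303 -1055691717/654190303; 14355244880/654190303 -1055691717/654190303 10063857101/654190303]

step 0: x' = [-9945/15641, -8511/15641, -3712/15641], P' = [299608/15641 -32992/15641 197708/15641; -32992/15641 12479/15641 -16987/15641; 197708/15641 -16987/15641 138811/15641]
step 1: x' = [-1489951135/654190303, 404711577/654190303, -1497799610/654190303], P' = [21196207704/654190303 -1844265900/654190303 14355244880/654190303; -1844265900/654190303 523814521/654190303 -1055691717/654190303; 14355244880/654190303 -1055691717/654190303 10063857101/654190303]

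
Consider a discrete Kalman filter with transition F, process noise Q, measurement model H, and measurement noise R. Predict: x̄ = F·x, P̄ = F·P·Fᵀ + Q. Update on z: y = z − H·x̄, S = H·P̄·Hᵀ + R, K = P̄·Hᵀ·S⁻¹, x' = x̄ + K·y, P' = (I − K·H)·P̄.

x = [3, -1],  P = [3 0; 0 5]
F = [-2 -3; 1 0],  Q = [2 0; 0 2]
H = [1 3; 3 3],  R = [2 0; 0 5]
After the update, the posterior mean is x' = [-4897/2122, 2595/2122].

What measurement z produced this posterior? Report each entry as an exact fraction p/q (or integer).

x̄ = F·x = [-3, 3]
P̄ = F·P·Fᵀ + Q = [59 -6; -6 5]
S = H·P̄·Hᵀ + R = [70 150; 150 473]
K = P̄·Hᵀ·S⁻¹ = [-4457/10610 498/1061; 4707/10610 -156/1061]
x' − x̄ = [1469/2122, -3771/2122] = K·y
y = (KᵀK)⁻¹·Kᵀ·(x' − x̄) = [-5, -3]
z = y + H·x̄ = [-5, -3] + [6, 0] = [1, -3]

z = [1, -3]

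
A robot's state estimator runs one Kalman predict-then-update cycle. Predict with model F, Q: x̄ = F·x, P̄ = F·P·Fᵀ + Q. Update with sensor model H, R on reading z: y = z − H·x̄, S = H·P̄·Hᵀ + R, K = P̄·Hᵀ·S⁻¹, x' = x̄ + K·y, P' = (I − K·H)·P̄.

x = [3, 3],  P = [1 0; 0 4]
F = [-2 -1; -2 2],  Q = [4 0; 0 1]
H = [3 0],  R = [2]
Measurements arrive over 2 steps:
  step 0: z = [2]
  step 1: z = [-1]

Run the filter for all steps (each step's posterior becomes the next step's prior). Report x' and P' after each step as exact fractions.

step 0: x' = [27/55, -174/55], P' = [12/55 -4/55; -4/55 1083/55]
step 1: x' = [-753/2425, -8172/2425], P' = [534/2425 -844/2425; -844/2425 51249/2425]

step 0: x̄ = F·x = [-9, 0]
step 0: P̄ = F·P·Fᵀ + Q = [12 -4; -4 21]
step 0: y = z − H·x̄ = [29]
step 0: S = H·P̄·Hᵀ + R = [110]
step 0: K = P̄·Hᵀ·S⁻¹ = [18/55; -6/55]
step 0: x' = x̄ + K·y = [27/55, -174/55]
step 0: P' = (I − K·H)·P̄ = [12/55 -4/55; -4/55 1083/55]
step 1: x̄ = F·x = [24/11, -402/55]
step 1: P̄ = F·P·Fᵀ + Q = [267/11 -422/11; -422/11 4467/55]
step 1: y = z − H·x̄ = [-83/11]
step 1: S = H·P̄·Hᵀ + R = [2425/11]
step 1: K = P̄·Hᵀ·S⁻¹ = [801/2425; -1266/2425]
step 1: x' = x̄ + K·y = [-753/2425, -8172/2425]
step 1: P' = (I − K·H)·P̄ = [534/2425 -844/2425; -844/2425 51249/2425]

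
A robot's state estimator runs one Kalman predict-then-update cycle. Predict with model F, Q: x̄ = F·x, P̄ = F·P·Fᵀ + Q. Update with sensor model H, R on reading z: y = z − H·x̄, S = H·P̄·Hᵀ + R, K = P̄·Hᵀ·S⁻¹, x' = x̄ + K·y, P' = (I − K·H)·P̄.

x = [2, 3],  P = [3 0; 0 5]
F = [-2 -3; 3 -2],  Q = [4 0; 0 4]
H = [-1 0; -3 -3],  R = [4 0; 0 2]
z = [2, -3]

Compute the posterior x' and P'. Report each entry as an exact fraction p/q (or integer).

x̄ = F·x = [-13, 0]
P̄ = F·P·Fᵀ + Q = [61 12; 12 51]
y = z − H·x̄ = [-11, -42]
S = H·P̄·Hᵀ + R = [65 219; 219 1226]
K = P̄·Hᵀ·S⁻¹ = [-26825/31729 -876/31729; 26679/31729 -9657/31729]
x' = x̄ + K·y = [-80610/31729, 112125/31729]
P' = (I − K·H)·P̄ = [107300/31729 -106716/31729; -106716/31729 113154/31729]

x' = [-80610/31729, 112125/31729]
P' = [107300/31729 -106716/31729; -106716/31729 113154/31729]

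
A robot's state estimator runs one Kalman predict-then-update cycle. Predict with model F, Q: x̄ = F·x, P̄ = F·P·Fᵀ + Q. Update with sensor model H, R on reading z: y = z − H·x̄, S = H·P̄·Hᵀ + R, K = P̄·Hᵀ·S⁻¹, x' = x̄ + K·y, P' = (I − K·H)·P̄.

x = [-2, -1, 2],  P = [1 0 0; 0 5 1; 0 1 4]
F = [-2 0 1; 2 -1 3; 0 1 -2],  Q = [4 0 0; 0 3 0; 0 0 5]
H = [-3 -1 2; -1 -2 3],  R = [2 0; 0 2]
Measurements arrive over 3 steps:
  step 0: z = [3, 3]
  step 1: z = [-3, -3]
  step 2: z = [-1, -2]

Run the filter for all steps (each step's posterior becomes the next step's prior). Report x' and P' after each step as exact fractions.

step 0: x̄ = F·x = [6, 3, -5]
step 0: P̄ = F·P·Fᵀ + Q = [12 7 -7; 7 42 -24; -7 -24 22]
step 0: y = z − H·x̄ = [34, 30]
step 0: S = H·P̄·Hᵀ + R = [462 546; 546 738]
step 0: K = P̄·Hᵀ·S⁻¹ = [-1367/3570 56/255; 59/357 -35/102; -16/1785 29/170]
step 0: x' = x̄ + K·y = [-769/1785, -598/357, -334/1785]
step 0: P' = (I − K·H)·P̄ = [1769/3570 209/714 603/1190; 209/714 3151/714 669/238; 603/1190 669/238 7699/3570]
step 1: x̄ = F·x = [172/255, 30/119, -774/595]
step 1: P̄ = F·P·Fᵀ + Q = [1039/170 4/17 -31/510; 4/17 2005/119 -564/119; -31/510 -564/119 8087/1190]
step 1: y = z − H·x̄ = [1117/595, 743/357]
step 1: S = H·P̄·Hᵀ + R = [145343/1190 45803/357; 45803/357 23187/119]
step 1: K = P̄·Hᵀ·S⁻¹ = [-1747767/4622573 990346/4622573; 9749610/78583741 -25839420/78583741; -2488213/78583741 13708203/78583741]
step 1: x' = x̄ + K·y = [1898009/4622573, -15663764/78583741, -78366092/78583741]
step 1: P' = (I − K·H)·P̄ = [2281943/4622573 1525615/4622573 2437955/4622573; 1525615/4622573 343403525/78583741 220354555/78583741; 2437955/4622573 220354555/78583741 169856917/78583741]
step 2: x̄ = F·x = [-142898398/78583741, -154902206/78583741, 141068420/78583741]
step 2: P̄ = F·P·Fᵀ + Q = [473583065/78583741 20134042/78583741 -5449249/78583741; 20134042/78583741 1334512795/78583741 -374682282/78583741; -5449249/78583741 -374682282/78583741 534331678/78583741]
step 2: y = z − H·x̄ = [-944317981/78583741, -1033075552/78583741]
step 2: S = H·P̄·Hᵀ + R = [9576178942/78583741 10119420860/78583741; 10119420860/78583741 15387205875/78583741]
step 2: K = P̄·Hᵀ·S⁻¹ = [-43198652693/114395058730 61169847274/285987646825; 14234423601/114395058730 -94275742268/285987646825; -3560679049/114395058730 49676610207/285987646825]
step 2: x' = x̄ + K·y = [-52863074691/571975293650, 496013334687/571975293650, -65403679563/571975293650]
step 2: P' = (I − K·H)·P̄ = [282082636863/571975293650 189260099059/571975293650 301760741359/571975293650; 189260099059/571975293650 2506059339587/571975293650 1608091936387/571975293650; 301760741359/571975293650 1608091936387/571975293650 1238883684987/571975293650]

step 0: x' = [-769/1785, -598/357, -334/1785], P' = [1769/3570 209/714 603/1190; 209/714 3151/714 669/238; 603/1190 669/238 7699/3570]
step 1: x' = [1898009/4622573, -15663764/78583741, -78366092/78583741], P' = [2281943/4622573 1525615/4622573 2437955/4622573; 1525615/4622573 343403525/78583741 220354555/78583741; 2437955/4622573 220354555/78583741 169856917/78583741]
step 2: x' = [-52863074691/571975293650, 496013334687/571975293650, -65403679563/571975293650], P' = [282082636863/571975293650 189260099059/571975293650 301760741359/571975293650; 189260099059/571975293650 2506059339587/571975293650 1608091936387/571975293650; 301760741359/571975293650 1608091936387/571975293650 1238883684987/571975293650]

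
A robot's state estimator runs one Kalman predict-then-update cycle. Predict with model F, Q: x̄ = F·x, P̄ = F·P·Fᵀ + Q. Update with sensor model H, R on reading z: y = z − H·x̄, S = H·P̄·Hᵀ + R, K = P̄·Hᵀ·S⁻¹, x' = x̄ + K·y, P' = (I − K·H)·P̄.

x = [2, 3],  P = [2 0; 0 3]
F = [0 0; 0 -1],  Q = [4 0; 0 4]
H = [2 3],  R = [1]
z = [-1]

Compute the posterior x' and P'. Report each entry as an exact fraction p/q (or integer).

x̄ = F·x = [0, -3]
P̄ = F·P·Fᵀ + Q = [4 0; 0 7]
y = z − H·x̄ = [8]
S = H·P̄·Hᵀ + R = [80]
K = P̄·Hᵀ·S⁻¹ = [1/10; 21/80]
x' = x̄ + K·y = [4/5, -9/10]
P' = (I − K·H)·P̄ = [16/5 -21/10; -21/10 119/80]

x' = [4/5, -9/10]
P' = [16/5 -21/10; -21/10 119/80]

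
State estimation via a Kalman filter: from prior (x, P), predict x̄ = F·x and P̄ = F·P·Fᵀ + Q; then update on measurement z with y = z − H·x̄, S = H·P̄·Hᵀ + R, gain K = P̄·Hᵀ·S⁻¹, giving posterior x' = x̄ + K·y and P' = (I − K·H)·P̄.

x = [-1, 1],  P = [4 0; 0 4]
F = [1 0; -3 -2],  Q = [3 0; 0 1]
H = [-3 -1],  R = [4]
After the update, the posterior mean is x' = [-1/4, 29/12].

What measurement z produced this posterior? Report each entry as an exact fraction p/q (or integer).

z = [-2]

x̄ = F·x = [-1, 1]
P̄ = F·P·Fᵀ + Q = [7 -12; -12 53]
S = H·P̄·Hᵀ + R = [48]
K = P̄·Hᵀ·S⁻¹ = [-3/16; -17/48]
x' − x̄ = [3/4, 17/12] = K·y
y = (KᵀK)⁻¹·Kᵀ·(x' − x̄) = [-4]
z = y + H·x̄ = [-4] + [2] = [-2]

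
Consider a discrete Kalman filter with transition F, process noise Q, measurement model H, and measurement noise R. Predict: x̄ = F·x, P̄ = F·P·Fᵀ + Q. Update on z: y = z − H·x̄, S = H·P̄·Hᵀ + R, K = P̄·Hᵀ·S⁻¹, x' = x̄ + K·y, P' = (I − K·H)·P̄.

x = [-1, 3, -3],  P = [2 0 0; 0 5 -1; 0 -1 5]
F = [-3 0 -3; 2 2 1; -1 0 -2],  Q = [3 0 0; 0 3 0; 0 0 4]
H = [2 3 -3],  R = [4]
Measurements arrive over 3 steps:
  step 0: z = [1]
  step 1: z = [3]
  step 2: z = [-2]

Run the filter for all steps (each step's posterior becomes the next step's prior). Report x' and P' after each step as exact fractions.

step 0: x' = [279/22, -67/143, 1091/143], P' = [1335/22 -105/11 342/11; -105/11 1048/143 82/143; 342/11 82/143 3070/143]
step 1: x' = [-1029048/75437, 399270/75437, -366403/75437], P' = [124931856/377185 -39648411/377185 44070969/377185; -39648411/377185 13545951/377185 -13130499/377185; 44070969/377185 -13130499/377185 16460751/377185]
step 2: x' = [13709194419/683221996, -4067420165/683221996, 5538456505/683221996], P' = [456638649951/683221996 -144556556481/683221996 161353913373/683221996; -144556556481/683221996 47448344967/683221996 -49576453755/683221996; 161353913373/683221996 -49576453755/683221996 58631846575/683221996]

step 0: x̄ = F·x = [12, 1, 7]
step 0: P̄ = F·P·Fᵀ + Q = [66 -21 36; -21 32 -10; 36 -10 26]
step 0: y = z − H·x̄ = [-5]
step 0: S = H·P̄·Hᵀ + R = [286]
step 0: K = P̄·Hᵀ·S⁻¹ = [-3/22; 42/143; -18/143]
step 0: x' = x̄ + K·y = [279/22, -67/143, 1091/143]
step 0: P' = (I − K·H)·P̄ = [1335/22 -105/11 342/11; -105/11 1048/143 82/143; 342/11 82/143 3070/143]
step 1: x̄ = F·x = [-17427/286, 4584/143, -7991/286]
step 1: P̄ = F·P·Fᵀ + Q = [372369/286 -93591/143 168933/286; -93591/143 49593/143 -43323/143; 168933/286 -43323/143 78627/286]
step 1: y = z − H·x̄ = [-15765/286]
step 1: S = H·P̄·Hᵀ + R = [377185/286]
step 1: K = P̄·Hᵀ·S⁻¹ = [-323607/377185; 183132/377185; -157953/377185]
step 1: x' = x̄ + K·y = [-1029048/75437, 399270/75437, -366403/75437]
step 1: P' = (I − K·H)·P̄ = [124931856/377185 -39648411/377185 44070969/377185; -39648411/377185 13545951/377185 -13130499/377185; 44070969/377185 -13130499/377185 16460751/377185]
step 2: x̄ = F·x = [4186353/75437, -1625959/75437, 1761854/75437]
step 2: P̄ = F·P·Fᵀ + Q = [413388492/75437 -175787730/75437 174039759/75437; -175787730/75437 378078126/377185 -371321241/377185; 174039759/75437 -371321241/377185 368567476/377185]
step 2: y = z − H·x̄ = [1639859/75437]
step 2: S = H·P̄·Hᵀ + R = [683221996/377185]
step 2: K = P̄·Hᵀ·S⁻¹ = [-1113527415/683221996; 490320801/683221996; -479268561/683221996]
step 2: x' = x̄ + K·y = [13709194419/683221996, -4067420165/683221996, 5538456505/683221996]
step 2: P' = (I − K·H)·P̄ = [456638649951/683221996 -144556556481/683221996 161353913373/683221996; -144556556481/683221996 47448344967/683221996 -49576453755/683221996; 161353913373/683221996 -49576453755/683221996 58631846575/683221996]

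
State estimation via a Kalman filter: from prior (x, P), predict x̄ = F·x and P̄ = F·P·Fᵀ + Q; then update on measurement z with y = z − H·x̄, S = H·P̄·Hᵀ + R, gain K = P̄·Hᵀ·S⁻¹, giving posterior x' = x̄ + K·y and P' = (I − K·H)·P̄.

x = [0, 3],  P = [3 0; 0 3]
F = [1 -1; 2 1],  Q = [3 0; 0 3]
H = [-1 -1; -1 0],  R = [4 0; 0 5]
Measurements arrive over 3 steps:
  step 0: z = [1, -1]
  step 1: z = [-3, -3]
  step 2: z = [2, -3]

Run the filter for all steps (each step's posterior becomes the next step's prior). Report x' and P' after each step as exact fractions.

step 0: x̄ = F·x = [-3, 3]
step 0: P̄ = F·P·Fᵀ + Q = [9 3; 3 18]
step 0: y = z − H·x̄ = [1, -4]
step 0: S = H·P̄·Hᵀ + R = [37 12; 12 14]
step 0: K = P̄·Hᵀ·S⁻¹ = [-30/187 -189/374; -129/187 141/374]
step 0: x' = x̄ + K·y = [-213/187, 150/187]
step 0: P' = (I − K·H)·P̄ = [945/374 -705/374; -705/374 1737/374]
step 1: x̄ = F·x = [-33/17, -276/187]
step 1: P̄ = F·P·Fᵀ + Q = [237/17 39/17; 39/17 3819/374]
step 1: y = z − H·x̄ = [-1200/187, -84/17]
step 1: S = H·P̄·Hᵀ + R = [12245/374 276/17; 276/17 322/17]
step 1: K = P̄·Hᵀ·S⁻¹ = [-660/2899 -72129/133354; -1623/2899 47841/133354]
step 1: x' = x̄ + K·y = [146181/66677, 22938/66677]
step 1: P' = (I − K·H)·P̄ = [360645/133354 -239205/133354; -239205/133354 537837/133354]
step 2: x̄ = F·x = [123243/66677, 315300/66677]
step 2: P̄ = F·P·Fᵀ + Q = [888477/66677 211329/66677; 211329/66677 1423659/133354]
step 2: y = z − H·x̄ = [571897/66677, -76788/66677]
step 2: S = H·P̄·Hᵀ + R = [4579345/133354 1099806/66677; 1099806/66677 1221862/66677]
step 2: K = P̄·Hᵀ·S⁻¹ = [-5499030/23817667 -24738609/47635334; -13431189/23817667 15940161/47635334]
step 2: x' = x̄ + K·y = [11102721/23817667, -11751471/23817667]
step 2: P' = (I − K·H)·P̄ = [123693045/47635334 -79700805/47635334; -79700805/47635334 187150317/47635334]

step 0: x' = [-213/187, 150/187], P' = [945/374 -705/374; -705/374 1737/374]
step 1: x' = [146181/66677, 22938/66677], P' = [360645/133354 -239205/133354; -239205/133354 537837/133354]
step 2: x' = [11102721/23817667, -11751471/23817667], P' = [123693045/47635334 -79700805/47635334; -79700805/47635334 187150317/47635334]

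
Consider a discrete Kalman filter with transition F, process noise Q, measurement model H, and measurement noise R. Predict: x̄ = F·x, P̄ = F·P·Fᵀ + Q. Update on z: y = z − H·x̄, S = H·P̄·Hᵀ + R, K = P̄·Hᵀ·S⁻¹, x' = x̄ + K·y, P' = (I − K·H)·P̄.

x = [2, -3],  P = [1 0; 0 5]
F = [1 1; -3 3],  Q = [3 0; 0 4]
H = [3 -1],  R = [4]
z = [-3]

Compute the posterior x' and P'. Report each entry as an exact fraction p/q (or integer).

x̄ = F·x = [-1, -15]
P̄ = F·P·Fᵀ + Q = [9 12; 12 58]
y = z − H·x̄ = [-15]
S = H·P̄·Hᵀ + R = [71]
K = P̄·Hᵀ·S⁻¹ = [15/71; -22/71]
x' = x̄ + K·y = [-296/71, -735/71]
P' = (I − K·H)·P̄ = [414/71 1182/71; 1182/71 3634/71]

x' = [-296/71, -735/71]
P' = [414/71 1182/71; 1182/71 3634/71]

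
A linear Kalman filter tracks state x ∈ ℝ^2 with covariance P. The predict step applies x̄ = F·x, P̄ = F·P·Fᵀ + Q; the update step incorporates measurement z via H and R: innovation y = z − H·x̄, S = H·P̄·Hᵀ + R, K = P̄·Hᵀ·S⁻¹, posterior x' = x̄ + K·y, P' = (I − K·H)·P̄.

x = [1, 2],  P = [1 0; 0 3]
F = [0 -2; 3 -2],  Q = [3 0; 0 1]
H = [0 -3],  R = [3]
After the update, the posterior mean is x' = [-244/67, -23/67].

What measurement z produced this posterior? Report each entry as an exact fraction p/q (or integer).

x̄ = F·x = [-4, -1]
P̄ = F·P·Fᵀ + Q = [15 12; 12 22]
S = H·P̄·Hᵀ + R = [201]
K = P̄·Hᵀ·S⁻¹ = [-12/67; -22/67]
x' − x̄ = [24/67, 44/67] = K·y
y = (KᵀK)⁻¹·Kᵀ·(x' − x̄) = [-2]
z = y + H·x̄ = [-2] + [3] = [1]

z = [1]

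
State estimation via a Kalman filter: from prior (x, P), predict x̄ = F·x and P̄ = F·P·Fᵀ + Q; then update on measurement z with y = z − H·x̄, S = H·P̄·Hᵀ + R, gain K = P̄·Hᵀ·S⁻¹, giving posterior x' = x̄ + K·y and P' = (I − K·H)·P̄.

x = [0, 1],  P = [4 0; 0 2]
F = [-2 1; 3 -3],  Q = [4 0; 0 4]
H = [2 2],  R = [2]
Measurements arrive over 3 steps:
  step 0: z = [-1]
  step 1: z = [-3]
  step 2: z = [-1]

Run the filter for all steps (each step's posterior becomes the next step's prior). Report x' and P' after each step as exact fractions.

step 0: x̄ = F·x = [1, -3]
step 0: P̄ = F·P·Fᵀ + Q = [22 -30; -30 58]
step 0: y = z − H·x̄ = [3]
step 0: S = H·P̄·Hᵀ + R = [82]
step 0: K = P̄·Hᵀ·S⁻¹ = [-8/41; 28/41]
step 0: x' = x̄ + K·y = [17/41, -39/41]
step 0: P' = (I − K·H)·P̄ = [774/41 -782/41; -782/41 810/41]
step 1: x̄ = F·x = [-73/41, 168/41]
step 1: P̄ = F·P·Fᵀ + Q = [7198/41 -14112/41; -14112/41 28496/41]
step 1: y = z − H·x̄ = [-313/41]
step 1: S = H·P̄·Hᵀ + R = [29962/41]
step 1: K = P̄·Hᵀ·S⁻¹ = [-6914/14981; 14384/14981]
step 1: x' = x̄ + K·y = [26109/14981, -48424/14981]
step 1: P' = (I − K·H)·P̄ = [298206/14981 -305120/14981; -305120/14981 319504/14981]
step 2: x̄ = F·x = [-100642/14981, 223599/14981]
step 2: P̄ = F·P·Fᵀ + Q = [2792732/14981 -5493828/14981; -5493828/14981 11111474/14981]
step 2: y = z − H·x̄ = [-260895/14981]
step 2: S = H·P̄·Hᵀ + R = [11696162/14981]
step 2: K = P̄·Hᵀ·S⁻¹ = [-2701096/5848081; 5617646/5848081]
step 2: x' = x̄ + K·y = [7752478/5848081, -10546071/5848081]
step 2: P' = (I − K·H)·P̄ = [116166060/5848081 -118867156/5848081; -118867156/5848081 124484802/5848081]

step 0: x' = [17/41, -39/41], P' = [774/41 -782/41; -782/41 810/41]
step 1: x' = [26109/14981, -48424/14981], P' = [298206/14981 -305120/14981; -305120/14981 319504/14981]
step 2: x' = [7752478/5848081, -10546071/5848081], P' = [116166060/5848081 -118867156/5848081; -118867156/5848081 124484802/5848081]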